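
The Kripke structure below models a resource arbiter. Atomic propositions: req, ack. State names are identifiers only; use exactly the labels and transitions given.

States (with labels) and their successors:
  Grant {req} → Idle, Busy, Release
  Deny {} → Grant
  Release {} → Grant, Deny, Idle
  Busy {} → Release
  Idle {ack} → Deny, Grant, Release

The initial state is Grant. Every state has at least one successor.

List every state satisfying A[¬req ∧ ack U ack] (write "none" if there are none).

States satisfying ¬req ∧ ack: {Idle}.
States satisfying ack: {Idle}.
States satisfying A[¬req ∧ ack U ack]: {Idle}.

{Idle}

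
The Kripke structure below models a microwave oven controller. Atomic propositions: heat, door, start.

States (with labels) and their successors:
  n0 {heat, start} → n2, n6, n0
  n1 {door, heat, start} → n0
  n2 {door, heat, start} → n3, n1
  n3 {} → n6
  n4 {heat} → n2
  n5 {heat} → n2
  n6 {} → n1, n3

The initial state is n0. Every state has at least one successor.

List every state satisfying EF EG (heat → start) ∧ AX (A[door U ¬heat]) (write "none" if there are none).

{n3}

States satisfying EG (heat → start): {n0, n1, n2, n3, n6}.
States satisfying EF EG (heat → start): {n0, n1, n2, n3, n4, n5, n6}.
States satisfying A[door U ¬heat]: {n3, n6}.
States satisfying AX (A[door U ¬heat]): {n3}.
States satisfying EF EG (heat → start) ∧ AX (A[door U ¬heat]): {n3}.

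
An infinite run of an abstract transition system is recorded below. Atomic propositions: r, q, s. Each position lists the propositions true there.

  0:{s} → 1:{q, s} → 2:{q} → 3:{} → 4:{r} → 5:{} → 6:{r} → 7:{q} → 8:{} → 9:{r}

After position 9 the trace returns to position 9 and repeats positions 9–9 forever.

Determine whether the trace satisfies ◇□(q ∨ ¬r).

□(q ∨ ¬r) is false at every position 0..9, so it never becomes true and ◇□(q ∨ ¬r) fails.

Does not hold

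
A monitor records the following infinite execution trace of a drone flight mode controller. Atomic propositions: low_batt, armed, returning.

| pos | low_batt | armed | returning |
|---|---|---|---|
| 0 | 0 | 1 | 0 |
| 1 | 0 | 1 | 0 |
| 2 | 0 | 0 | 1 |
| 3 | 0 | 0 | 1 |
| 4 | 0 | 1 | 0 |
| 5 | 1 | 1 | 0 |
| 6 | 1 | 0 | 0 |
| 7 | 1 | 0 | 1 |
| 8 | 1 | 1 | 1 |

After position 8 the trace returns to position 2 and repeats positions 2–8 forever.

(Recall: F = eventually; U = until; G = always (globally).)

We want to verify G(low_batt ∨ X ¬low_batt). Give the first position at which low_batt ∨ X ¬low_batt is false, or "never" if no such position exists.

4

Check low_batt ∨ X ¬low_batt at each position in order: 0 ✓, 1 ✓, 2 ✓, 3 ✓.
At position 4 the labels are {armed} and the next position 5 has {armed, low_batt}, so low_batt ∨ X ¬low_batt is false there. This is the first violation.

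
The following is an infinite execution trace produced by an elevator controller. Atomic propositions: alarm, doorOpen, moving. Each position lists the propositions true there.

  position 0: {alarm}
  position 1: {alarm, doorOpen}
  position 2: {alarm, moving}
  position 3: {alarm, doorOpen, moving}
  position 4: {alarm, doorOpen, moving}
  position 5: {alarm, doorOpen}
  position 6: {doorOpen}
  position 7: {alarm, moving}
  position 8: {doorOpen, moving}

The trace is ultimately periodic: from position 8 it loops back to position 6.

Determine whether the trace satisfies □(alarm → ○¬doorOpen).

alarm → ○¬doorOpen must hold at every position from 0 onward. It fails at position 0, so □(alarm → ○¬doorOpen) is false.
Positions where alarm holds: 0, 1, 2, 3, 4, 5, 7.
Check ○¬doorOpen at each: 0→fails, 1→ok, 2→fails, 3→fails, 4→fails, 5→fails, 7→fails.

Violated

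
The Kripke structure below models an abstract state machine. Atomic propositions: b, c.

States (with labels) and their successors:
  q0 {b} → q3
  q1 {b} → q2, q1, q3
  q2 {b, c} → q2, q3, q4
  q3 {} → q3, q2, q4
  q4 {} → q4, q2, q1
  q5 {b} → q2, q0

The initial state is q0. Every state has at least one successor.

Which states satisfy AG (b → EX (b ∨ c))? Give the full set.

{q1, q2, q3, q4}

States satisfying b → EX (b ∨ c): {q1, q2, q3, q4, q5}.
States satisfying AG (b → EX (b ∨ c)): {q1, q2, q3, q4}.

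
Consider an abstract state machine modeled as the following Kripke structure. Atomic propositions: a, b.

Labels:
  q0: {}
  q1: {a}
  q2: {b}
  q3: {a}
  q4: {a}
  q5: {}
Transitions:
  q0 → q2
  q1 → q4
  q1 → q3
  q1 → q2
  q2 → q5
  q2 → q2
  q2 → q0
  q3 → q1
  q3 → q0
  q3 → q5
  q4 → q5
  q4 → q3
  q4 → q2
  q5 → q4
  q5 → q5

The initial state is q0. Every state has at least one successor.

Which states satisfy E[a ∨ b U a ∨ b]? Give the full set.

States satisfying a ∨ b: {q1, q2, q3, q4}.
States satisfying E[a ∨ b U a ∨ b]: {q1, q2, q3, q4}.

{q1, q2, q3, q4}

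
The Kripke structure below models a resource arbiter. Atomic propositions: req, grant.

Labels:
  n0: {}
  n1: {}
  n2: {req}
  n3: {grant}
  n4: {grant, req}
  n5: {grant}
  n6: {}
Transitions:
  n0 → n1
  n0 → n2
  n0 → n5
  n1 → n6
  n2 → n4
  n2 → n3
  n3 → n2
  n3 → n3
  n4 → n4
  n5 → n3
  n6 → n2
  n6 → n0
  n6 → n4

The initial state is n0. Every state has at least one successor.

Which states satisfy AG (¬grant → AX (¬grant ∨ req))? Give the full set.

States satisfying ¬grant → AX (¬grant ∨ req): {n1, n3, n4, n5, n6}.
States satisfying AG (¬grant → AX (¬grant ∨ req)): {n4}.

{n4}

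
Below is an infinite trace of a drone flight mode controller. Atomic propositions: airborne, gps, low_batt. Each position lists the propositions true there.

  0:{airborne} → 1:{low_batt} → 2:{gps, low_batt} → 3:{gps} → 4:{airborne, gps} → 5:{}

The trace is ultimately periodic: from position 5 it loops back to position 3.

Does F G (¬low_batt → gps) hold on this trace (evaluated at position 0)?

Violated

G (¬low_batt → gps) is false at every position 0..5, so it never becomes true and F G (¬low_batt → gps) fails.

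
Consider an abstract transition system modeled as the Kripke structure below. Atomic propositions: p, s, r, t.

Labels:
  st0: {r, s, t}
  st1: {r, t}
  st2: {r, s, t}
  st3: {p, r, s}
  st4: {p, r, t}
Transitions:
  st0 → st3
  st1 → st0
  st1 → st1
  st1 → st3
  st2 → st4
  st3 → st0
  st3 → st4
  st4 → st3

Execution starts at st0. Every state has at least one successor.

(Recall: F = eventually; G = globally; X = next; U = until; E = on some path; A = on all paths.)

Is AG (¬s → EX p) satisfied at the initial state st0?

Holds

States satisfying ¬s → EX p: {st0, st1, st2, st3, st4}.
States satisfying AG (¬s → EX p): {st0, st1, st2, st3, st4}.
Every state reachable from st0 satisfies ¬s → EX p.
st0 ∈ Sat(AG (¬s → EX p)).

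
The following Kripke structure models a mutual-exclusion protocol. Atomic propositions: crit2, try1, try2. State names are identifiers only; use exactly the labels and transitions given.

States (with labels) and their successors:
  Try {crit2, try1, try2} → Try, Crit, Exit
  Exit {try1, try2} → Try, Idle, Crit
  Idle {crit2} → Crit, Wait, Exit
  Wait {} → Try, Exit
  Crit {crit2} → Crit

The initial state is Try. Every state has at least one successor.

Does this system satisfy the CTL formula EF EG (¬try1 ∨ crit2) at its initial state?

Satisfied

States satisfying EG (¬try1 ∨ crit2): {Try, Idle, Wait, Crit}.
States satisfying EF EG (¬try1 ∨ crit2): {Try, Exit, Idle, Wait, Crit}.
Some path from Try reaches a state where EG (¬try1 ∨ crit2) holds.
Try ∈ Sat(EF EG (¬try1 ∨ crit2)).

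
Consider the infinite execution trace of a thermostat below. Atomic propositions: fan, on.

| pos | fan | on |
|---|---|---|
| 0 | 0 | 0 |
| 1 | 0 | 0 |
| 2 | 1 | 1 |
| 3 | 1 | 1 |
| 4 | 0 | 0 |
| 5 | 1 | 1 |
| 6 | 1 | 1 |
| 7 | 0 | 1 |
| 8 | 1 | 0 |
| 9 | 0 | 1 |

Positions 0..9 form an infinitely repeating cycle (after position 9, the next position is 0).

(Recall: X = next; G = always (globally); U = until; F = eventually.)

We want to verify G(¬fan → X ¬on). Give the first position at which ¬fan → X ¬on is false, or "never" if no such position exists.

1

Check ¬fan → X ¬on at each position in order: 0 ✓.
At position 1 the labels are {} and the next position 2 has {fan, on}, so ¬fan → X ¬on is false there. This is the first violation.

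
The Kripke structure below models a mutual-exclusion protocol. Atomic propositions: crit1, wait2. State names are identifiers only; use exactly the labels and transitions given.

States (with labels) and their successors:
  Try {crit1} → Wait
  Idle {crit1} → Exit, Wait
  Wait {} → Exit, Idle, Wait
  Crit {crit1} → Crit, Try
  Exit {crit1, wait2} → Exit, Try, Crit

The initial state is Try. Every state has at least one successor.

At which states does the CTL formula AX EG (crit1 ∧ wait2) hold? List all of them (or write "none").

none

States satisfying EG (crit1 ∧ wait2): {Exit}.
States satisfying AX EG (crit1 ∧ wait2): ∅.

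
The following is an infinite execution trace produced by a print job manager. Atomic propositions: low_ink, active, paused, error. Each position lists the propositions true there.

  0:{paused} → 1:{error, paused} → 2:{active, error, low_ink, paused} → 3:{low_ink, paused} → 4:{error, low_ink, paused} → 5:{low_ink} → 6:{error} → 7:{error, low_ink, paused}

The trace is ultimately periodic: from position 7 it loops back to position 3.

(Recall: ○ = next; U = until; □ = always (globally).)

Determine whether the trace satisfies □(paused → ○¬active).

paused → ○¬active must hold at every position from 0 onward. It fails at position 1, so □(paused → ○¬active) is false.
Positions where paused holds: 0, 1, 2, 3, 4, 7.
Check ○¬active at each: 0→ok, 1→fails, 2→ok, 3→ok, 4→ok, 7→ok.

Does not hold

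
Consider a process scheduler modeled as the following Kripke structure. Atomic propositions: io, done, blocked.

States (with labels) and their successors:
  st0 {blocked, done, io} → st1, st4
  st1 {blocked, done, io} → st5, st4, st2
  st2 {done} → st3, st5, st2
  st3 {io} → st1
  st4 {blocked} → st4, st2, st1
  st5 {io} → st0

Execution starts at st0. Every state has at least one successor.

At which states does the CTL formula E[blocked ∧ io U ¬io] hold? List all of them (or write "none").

States satisfying blocked ∧ io: {st0, st1}.
States satisfying ¬io: {st2, st4}.
States satisfying E[blocked ∧ io U ¬io]: {st0, st1, st2, st4}.

{st0, st1, st2, st4}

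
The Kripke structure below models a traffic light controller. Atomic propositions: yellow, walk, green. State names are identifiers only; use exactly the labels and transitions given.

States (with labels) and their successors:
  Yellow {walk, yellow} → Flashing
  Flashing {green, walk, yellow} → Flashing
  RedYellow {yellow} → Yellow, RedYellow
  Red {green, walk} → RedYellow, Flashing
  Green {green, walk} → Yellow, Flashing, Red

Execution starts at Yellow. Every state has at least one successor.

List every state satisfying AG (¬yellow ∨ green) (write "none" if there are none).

{Flashing}

States satisfying ¬yellow ∨ green: {Flashing, Red, Green}.
States satisfying AG (¬yellow ∨ green): {Flashing}.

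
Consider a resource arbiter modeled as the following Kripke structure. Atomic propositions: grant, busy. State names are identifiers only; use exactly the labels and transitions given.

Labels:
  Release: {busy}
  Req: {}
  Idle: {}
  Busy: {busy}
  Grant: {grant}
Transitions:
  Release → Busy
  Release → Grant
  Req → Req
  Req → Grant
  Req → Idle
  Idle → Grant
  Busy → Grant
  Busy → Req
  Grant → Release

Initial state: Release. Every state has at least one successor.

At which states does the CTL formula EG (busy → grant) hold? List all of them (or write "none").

{Req}

States satisfying busy → grant: {Req, Idle, Grant}.
States satisfying EG (busy → grant): {Req}.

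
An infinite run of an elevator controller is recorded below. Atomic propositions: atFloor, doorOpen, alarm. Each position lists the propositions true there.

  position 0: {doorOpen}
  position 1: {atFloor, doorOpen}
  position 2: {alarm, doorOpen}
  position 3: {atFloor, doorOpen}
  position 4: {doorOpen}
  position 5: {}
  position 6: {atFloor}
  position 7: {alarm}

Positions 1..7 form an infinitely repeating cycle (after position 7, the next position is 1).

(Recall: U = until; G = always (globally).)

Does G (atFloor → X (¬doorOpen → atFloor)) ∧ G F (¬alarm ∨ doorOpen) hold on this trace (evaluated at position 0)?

atFloor → X (¬doorOpen → atFloor) must hold at every position from 0 onward. It fails at position 6, so G (atFloor → X (¬doorOpen → atFloor)) is false.
Positions where atFloor holds: 1, 3, 6.
Check X (¬doorOpen → atFloor) at each: 1→ok, 3→ok, 6→fails.
F (¬alarm ∨ doorOpen) holds at every position 0..7, and those are all positions ever visited, so G F (¬alarm ∨ doorOpen) holds.
At position 0: G (atFloor → X (¬doorOpen → atFloor)) is false; G F (¬alarm ∨ doorOpen) is true; so G (atFloor → X (¬doorOpen → atFloor)) ∧ G F (¬alarm ∨ doorOpen) is false.

Violated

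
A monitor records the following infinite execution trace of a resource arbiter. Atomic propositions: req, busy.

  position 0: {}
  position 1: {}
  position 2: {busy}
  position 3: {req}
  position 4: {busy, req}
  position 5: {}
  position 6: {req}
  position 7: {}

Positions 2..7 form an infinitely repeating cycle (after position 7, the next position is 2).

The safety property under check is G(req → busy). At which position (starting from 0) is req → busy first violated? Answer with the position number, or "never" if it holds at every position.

Check req → busy at each position in order: 0 ✓, 1 ✓, 2 ✓.
At position 3 the labels are {req}, so req → busy is false there. This is the first violation.

3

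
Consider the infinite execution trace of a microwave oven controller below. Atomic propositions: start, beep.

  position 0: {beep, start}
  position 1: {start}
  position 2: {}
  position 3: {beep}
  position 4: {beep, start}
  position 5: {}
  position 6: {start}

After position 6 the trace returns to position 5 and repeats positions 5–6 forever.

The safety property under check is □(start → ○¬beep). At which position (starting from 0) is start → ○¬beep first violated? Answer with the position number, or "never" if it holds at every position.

never

start → ○¬beep holds at every position 0..6, and those are all the positions the trace ever visits, so the invariant □(start → ○¬beep) is never violated.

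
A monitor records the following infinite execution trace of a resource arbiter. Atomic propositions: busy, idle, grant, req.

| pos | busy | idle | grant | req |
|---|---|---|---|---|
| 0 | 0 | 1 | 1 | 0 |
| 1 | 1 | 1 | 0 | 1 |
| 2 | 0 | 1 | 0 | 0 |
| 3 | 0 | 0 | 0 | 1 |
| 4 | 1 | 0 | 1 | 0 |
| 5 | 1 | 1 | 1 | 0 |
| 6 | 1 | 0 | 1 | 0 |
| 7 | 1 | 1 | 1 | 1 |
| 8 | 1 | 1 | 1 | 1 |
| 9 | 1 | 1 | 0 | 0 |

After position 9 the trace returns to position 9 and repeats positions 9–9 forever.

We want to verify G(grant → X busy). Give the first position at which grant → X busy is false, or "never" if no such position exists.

never

grant → X busy holds at every position 0..9, and those are all the positions the trace ever visits, so the invariant G(grant → X busy) is never violated.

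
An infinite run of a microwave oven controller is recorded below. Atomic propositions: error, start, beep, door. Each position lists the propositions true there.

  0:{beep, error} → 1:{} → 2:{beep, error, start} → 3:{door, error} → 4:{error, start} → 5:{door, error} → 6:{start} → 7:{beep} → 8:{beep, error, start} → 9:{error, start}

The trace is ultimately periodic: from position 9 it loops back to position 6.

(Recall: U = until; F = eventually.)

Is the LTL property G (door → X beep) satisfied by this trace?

Does not hold

door → X beep must hold at every position from 0 onward. It fails at position 3, so G (door → X beep) is false.
Positions where door holds: 3, 5.
Check X beep at each: 3→fails, 5→fails.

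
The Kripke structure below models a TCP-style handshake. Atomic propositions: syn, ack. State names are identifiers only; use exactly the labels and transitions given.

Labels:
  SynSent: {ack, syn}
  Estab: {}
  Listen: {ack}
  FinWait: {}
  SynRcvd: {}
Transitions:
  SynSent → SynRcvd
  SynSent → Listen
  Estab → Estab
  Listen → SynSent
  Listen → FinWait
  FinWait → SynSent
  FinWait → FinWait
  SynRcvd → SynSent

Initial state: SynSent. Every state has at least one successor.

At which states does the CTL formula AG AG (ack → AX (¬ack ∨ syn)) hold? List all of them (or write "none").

{Estab}

States satisfying AG (ack → AX (¬ack ∨ syn)): {Estab}.
States satisfying AG AG (ack → AX (¬ack ∨ syn)): {Estab}.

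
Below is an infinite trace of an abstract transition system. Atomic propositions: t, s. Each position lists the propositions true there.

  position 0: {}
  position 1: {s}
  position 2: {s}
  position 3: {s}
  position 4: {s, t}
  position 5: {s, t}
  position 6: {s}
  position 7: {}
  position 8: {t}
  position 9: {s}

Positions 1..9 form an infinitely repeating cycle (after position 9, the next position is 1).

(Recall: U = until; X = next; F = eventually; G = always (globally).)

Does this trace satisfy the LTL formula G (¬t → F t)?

¬t → F t holds at every position 0..9, and those are all positions ever visited, so G (¬t → F t) holds.
Positions where ¬t holds: 0, 1, 2, 3, 6, 7, 9.
Check F t at each: 0→ok, 1→ok, 2→ok, 3→ok, 6→ok, 7→ok, 9→ok.

Yes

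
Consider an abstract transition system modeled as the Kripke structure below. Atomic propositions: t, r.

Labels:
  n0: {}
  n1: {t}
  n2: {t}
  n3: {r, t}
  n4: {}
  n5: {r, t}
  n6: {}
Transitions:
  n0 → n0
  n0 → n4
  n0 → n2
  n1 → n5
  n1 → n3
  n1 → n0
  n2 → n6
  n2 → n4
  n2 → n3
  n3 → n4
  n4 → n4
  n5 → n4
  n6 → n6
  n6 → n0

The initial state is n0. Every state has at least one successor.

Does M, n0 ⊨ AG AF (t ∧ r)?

States satisfying AF (t ∧ r): {n3, n5}.
States satisfying AG AF (t ∧ r): ∅.
n0 is reachable from n0 and violates AF (t ∧ r), so AG fails at n0.
n0 ∉ Sat(AG AF (t ∧ r)).

No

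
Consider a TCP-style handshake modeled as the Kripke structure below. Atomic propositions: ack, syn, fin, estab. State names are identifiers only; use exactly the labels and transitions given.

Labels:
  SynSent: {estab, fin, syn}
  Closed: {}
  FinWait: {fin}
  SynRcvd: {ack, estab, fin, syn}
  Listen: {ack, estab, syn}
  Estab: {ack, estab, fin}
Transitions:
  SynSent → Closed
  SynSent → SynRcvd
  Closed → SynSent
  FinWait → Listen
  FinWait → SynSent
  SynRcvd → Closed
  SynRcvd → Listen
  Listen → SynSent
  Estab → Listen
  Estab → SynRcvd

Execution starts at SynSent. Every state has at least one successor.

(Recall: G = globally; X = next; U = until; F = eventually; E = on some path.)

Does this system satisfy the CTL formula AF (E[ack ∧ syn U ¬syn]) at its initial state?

States satisfying E[ack ∧ syn U ¬syn]: {Closed, FinWait, SynRcvd, Estab}.
States satisfying AF (E[ack ∧ syn U ¬syn]): {SynSent, Closed, FinWait, SynRcvd, Listen, Estab}.
SynSent ∈ Sat(AF (E[ack ∧ syn U ¬syn])).

Satisfied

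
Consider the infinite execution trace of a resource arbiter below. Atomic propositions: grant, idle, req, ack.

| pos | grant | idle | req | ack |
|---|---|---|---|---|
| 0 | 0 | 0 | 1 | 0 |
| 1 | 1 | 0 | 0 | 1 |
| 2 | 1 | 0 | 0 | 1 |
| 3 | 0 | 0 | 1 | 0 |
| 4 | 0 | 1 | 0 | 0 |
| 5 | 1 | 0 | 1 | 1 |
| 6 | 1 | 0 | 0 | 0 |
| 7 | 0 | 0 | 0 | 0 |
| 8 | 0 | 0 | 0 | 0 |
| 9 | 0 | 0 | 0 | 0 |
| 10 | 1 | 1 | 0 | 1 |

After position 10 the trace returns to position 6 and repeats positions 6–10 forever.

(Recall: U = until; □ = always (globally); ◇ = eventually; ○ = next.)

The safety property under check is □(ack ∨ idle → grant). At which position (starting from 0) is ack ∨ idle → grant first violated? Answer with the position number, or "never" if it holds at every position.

4

Check ack ∨ idle → grant at each position in order: 0 ✓, 1 ✓, 2 ✓, 3 ✓.
At position 4 the labels are {idle}, so ack ∨ idle → grant is false there. This is the first violation.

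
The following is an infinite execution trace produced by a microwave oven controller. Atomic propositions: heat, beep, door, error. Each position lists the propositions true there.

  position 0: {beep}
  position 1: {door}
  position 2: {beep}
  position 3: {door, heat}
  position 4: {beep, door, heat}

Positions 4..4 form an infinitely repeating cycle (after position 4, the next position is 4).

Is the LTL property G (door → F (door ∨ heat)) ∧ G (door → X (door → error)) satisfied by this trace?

door → F (door ∨ heat) holds at every position 0..4, and those are all positions ever visited, so G (door → F (door ∨ heat)) holds.
Positions where door holds: 1, 3, 4.
Check F (door ∨ heat) at each: 1→ok, 3→ok, 4→ok.
door → X (door → error) must hold at every position from 0 onward. It fails at position 3, so G (door → X (door → error)) is false.
Positions where door holds: 1, 3, 4.
Check X (door → error) at each: 1→ok, 3→fails, 4→fails.
At position 0: G (door → F (door ∨ heat)) is true; G (door → X (door → error)) is false; so G (door → F (door ∨ heat)) ∧ G (door → X (door → error)) is false.

Violated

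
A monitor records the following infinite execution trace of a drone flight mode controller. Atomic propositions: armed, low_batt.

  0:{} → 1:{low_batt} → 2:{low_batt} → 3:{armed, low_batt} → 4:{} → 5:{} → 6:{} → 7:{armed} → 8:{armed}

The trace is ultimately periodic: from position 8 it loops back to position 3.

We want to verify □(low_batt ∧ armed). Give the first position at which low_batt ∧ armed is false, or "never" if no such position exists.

At position 0 the labels are {}, so low_batt ∧ armed is false there. This is the first violation.

0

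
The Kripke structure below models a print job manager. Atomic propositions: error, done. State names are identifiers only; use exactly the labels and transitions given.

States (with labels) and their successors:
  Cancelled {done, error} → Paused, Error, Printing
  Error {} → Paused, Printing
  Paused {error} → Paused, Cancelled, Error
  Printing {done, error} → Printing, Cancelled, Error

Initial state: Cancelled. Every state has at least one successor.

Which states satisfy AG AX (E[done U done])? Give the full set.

none

States satisfying AX (E[done U done]): ∅.
States satisfying AG AX (E[done U done]): ∅.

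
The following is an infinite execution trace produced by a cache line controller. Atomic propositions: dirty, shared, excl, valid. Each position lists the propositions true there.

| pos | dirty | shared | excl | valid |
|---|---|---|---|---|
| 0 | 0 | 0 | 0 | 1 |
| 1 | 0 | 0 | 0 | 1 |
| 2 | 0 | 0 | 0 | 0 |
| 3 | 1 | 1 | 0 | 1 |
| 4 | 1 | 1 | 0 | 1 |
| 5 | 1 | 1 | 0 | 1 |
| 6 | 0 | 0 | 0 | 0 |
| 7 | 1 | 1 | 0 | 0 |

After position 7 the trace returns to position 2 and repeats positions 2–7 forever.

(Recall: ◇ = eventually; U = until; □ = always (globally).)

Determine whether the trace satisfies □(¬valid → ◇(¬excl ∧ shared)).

¬valid → ◇(¬excl ∧ shared) holds at every position 0..7, and those are all positions ever visited, so □(¬valid → ◇(¬excl ∧ shared)) holds.
Positions where ¬valid holds: 2, 6, 7.
Check ◇(¬excl ∧ shared) at each: 2→ok, 6→ok, 7→ok.

Holds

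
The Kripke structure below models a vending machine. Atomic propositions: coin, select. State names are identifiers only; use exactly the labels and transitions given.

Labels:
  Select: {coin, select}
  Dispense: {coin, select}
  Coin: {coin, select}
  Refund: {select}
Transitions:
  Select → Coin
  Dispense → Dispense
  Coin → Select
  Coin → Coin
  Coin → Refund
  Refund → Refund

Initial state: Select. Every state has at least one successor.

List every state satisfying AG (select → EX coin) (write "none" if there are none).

States satisfying select → EX coin: {Select, Dispense, Coin}.
States satisfying AG (select → EX coin): {Dispense}.

{Dispense}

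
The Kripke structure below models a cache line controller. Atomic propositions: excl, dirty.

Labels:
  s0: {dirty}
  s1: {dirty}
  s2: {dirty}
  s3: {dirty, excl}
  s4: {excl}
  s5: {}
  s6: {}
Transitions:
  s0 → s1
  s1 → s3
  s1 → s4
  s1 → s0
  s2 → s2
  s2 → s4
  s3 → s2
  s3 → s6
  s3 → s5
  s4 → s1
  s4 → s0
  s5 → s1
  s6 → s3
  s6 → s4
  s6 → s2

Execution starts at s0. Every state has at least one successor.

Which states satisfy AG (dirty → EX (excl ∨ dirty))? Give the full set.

{s0, s1, s2, s3, s4, s5, s6}

States satisfying dirty → EX (excl ∨ dirty): {s0, s1, s2, s3, s4, s5, s6}.
States satisfying AG (dirty → EX (excl ∨ dirty)): {s0, s1, s2, s3, s4, s5, s6}.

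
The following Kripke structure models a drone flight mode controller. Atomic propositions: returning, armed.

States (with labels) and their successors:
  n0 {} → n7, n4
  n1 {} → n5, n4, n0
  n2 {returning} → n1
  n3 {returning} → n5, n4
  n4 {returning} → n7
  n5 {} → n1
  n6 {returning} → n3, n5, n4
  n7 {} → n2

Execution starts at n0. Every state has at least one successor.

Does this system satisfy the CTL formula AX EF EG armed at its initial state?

States satisfying EF EG armed: ∅.
States satisfying AX EF EG armed: ∅.
n0 ∉ Sat(AX EF EG armed).

Violated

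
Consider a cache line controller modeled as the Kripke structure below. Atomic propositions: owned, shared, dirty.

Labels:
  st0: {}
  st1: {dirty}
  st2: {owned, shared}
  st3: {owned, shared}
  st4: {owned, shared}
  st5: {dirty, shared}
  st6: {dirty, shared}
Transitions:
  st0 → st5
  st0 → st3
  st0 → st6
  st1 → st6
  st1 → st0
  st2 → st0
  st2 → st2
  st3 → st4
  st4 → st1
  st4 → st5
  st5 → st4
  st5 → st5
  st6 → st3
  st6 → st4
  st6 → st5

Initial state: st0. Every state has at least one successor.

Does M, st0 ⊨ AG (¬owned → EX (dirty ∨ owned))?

States satisfying ¬owned → EX (dirty ∨ owned): {st0, st1, st2, st3, st4, st5, st6}.
States satisfying AG (¬owned → EX (dirty ∨ owned)): {st0, st1, st2, st3, st4, st5, st6}.
Every state reachable from st0 satisfies ¬owned → EX (dirty ∨ owned).
st0 ∈ Sat(AG (¬owned → EX (dirty ∨ owned))).

Yes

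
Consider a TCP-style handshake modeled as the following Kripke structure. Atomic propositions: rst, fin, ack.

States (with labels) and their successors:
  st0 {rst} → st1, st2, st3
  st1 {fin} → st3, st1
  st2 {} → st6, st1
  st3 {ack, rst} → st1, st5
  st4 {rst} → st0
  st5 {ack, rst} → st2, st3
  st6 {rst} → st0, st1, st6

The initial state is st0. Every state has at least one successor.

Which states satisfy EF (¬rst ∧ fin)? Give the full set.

States satisfying ¬rst ∧ fin: {st1}.
States satisfying EF (¬rst ∧ fin): {st0, st1, st2, st3, st4, st5, st6}.

{st0, st1, st2, st3, st4, st5, st6}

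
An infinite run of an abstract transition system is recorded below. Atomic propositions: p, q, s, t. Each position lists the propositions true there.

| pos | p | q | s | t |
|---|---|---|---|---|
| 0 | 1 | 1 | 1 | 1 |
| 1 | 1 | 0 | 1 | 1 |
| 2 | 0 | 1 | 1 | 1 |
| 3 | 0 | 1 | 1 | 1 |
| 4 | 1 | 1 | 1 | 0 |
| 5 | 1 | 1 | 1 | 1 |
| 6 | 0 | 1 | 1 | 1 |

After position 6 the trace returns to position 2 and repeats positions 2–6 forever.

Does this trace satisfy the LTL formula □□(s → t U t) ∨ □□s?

Satisfied

□(s → t U t) must hold at every position from 0 onward. It fails at position 0, so □□(s → t U t) is false.
□s holds at every position 0..6, and those are all positions ever visited, so □□s holds.
At position 0: □□(s → t U t) is false; □□s is true; so □□(s → t U t) ∨ □□s is true.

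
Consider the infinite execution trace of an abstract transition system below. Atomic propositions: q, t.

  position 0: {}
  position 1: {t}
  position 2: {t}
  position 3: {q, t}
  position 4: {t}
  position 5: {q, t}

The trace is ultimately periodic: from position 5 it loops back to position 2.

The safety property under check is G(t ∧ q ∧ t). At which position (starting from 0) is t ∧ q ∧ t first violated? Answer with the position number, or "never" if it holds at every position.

0

At position 0 the labels are {}, so t ∧ q ∧ t is false there. This is the first violation.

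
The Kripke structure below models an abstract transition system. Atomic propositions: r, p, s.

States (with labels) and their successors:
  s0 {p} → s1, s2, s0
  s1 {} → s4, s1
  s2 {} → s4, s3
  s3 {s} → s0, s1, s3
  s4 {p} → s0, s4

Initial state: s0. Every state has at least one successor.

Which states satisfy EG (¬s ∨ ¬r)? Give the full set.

States satisfying ¬s ∨ ¬r: {s0, s1, s2, s3, s4}.
States satisfying EG (¬s ∨ ¬r): {s0, s1, s2, s3, s4}.

{s0, s1, s2, s3, s4}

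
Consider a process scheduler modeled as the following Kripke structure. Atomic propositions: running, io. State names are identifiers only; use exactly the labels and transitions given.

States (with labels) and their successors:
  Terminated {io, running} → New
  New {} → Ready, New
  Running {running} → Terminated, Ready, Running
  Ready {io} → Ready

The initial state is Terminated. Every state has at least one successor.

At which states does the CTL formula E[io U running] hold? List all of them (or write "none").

{Terminated, Running}

States satisfying io: {Terminated, Ready}.
States satisfying running: {Terminated, Running}.
States satisfying E[io U running]: {Terminated, Running}.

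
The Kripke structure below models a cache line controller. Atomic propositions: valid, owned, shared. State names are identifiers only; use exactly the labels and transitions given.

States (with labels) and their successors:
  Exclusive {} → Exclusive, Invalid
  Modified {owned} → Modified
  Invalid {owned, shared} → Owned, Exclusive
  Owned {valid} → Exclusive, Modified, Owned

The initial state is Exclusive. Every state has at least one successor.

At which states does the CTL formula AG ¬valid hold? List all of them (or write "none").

{Modified}

States satisfying ¬valid: {Exclusive, Modified, Invalid}.
States satisfying AG ¬valid: {Modified}.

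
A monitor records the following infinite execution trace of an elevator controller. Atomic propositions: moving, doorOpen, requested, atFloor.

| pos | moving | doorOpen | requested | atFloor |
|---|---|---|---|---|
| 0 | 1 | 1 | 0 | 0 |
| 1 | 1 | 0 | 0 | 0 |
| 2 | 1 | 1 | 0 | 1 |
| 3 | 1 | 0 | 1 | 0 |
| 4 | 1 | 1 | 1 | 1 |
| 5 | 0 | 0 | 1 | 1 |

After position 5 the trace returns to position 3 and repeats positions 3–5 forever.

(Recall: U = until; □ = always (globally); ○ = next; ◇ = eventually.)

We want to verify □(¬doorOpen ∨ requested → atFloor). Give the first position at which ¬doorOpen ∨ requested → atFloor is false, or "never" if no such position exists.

Check ¬doorOpen ∨ requested → atFloor at each position in order: 0 ✓.
At position 1 the labels are {moving}, so ¬doorOpen ∨ requested → atFloor is false there. This is the first violation.

1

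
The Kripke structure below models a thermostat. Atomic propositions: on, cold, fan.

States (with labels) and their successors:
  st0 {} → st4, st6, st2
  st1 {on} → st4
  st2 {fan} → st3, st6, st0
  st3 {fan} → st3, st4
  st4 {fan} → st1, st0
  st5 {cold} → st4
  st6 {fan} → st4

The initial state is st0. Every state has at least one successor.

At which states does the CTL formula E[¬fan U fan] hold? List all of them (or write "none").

{st0, st1, st2, st3, st4, st5, st6}

States satisfying ¬fan: {st0, st1, st5}.
States satisfying fan: {st2, st3, st4, st6}.
States satisfying E[¬fan U fan]: {st0, st1, st2, st3, st4, st5, st6}.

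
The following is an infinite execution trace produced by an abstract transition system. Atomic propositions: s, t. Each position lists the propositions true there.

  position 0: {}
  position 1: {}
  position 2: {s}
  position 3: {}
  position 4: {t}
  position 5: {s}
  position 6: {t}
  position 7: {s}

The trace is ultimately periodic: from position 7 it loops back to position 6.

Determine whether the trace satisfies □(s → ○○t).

s → ○○t must hold at every position from 0 onward. It fails at position 5, so □(s → ○○t) is false.
Positions where s holds: 2, 5, 7.
Check ○○t at each: 2→ok, 5→fails, 7→fails.

Violated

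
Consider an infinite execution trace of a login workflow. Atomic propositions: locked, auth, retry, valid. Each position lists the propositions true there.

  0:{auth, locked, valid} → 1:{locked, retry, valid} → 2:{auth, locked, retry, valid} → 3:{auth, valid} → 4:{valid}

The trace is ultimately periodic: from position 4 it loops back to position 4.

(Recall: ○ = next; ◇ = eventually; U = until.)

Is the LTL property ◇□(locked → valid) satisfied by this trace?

□(locked → valid) holds at position 0, which is reachable from 0, so ◇□(locked → valid) holds.

Satisfied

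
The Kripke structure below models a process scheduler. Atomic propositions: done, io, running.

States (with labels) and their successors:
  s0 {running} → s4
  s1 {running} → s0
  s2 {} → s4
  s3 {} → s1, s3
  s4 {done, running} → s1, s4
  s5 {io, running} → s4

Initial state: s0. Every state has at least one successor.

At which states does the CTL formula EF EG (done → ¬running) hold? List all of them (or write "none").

{s3}

States satisfying EG (done → ¬running): {s3}.
States satisfying EF EG (done → ¬running): {s3}.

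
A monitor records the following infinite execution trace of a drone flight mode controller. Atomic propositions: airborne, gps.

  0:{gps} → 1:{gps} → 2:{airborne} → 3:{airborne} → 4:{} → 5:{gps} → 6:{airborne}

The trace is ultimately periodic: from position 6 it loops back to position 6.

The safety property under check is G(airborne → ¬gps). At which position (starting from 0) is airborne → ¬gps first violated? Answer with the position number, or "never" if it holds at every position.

airborne → ¬gps holds at every position 0..6, and those are all the positions the trace ever visits, so the invariant G(airborne → ¬gps) is never violated.

never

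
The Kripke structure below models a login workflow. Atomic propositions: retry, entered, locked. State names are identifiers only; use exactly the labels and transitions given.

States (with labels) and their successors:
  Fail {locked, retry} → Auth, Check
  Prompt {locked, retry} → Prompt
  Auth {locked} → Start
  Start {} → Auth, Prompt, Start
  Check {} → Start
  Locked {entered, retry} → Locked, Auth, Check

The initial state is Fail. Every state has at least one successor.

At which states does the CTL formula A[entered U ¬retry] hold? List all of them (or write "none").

States satisfying entered: {Locked}.
States satisfying ¬retry: {Auth, Start, Check}.
States satisfying A[entered U ¬retry]: {Auth, Start, Check}.

{Auth, Start, Check}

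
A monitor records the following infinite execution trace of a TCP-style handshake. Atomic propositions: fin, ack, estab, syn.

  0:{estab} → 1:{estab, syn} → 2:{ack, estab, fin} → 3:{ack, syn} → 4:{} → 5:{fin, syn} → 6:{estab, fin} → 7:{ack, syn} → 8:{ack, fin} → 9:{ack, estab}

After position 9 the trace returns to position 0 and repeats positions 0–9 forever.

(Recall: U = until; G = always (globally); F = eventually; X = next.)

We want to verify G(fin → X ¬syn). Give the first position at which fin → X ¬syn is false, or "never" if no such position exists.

2

Check fin → X ¬syn at each position in order: 0 ✓, 1 ✓.
At position 2 the labels are {ack, estab, fin} and the next position 3 has {ack, syn}, so fin → X ¬syn is false there. This is the first violation.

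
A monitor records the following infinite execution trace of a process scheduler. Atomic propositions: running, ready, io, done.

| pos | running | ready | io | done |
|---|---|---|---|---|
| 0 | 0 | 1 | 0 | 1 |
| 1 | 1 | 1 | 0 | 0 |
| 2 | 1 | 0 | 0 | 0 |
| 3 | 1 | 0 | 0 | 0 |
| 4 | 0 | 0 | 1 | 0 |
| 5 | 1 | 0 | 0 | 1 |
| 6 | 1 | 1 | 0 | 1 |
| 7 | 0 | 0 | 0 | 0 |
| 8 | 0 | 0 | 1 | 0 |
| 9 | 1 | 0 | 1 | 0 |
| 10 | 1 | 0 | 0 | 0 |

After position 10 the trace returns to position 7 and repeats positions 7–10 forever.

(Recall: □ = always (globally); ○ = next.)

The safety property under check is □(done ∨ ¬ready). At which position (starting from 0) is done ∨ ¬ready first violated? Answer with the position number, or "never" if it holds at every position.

Check done ∨ ¬ready at each position in order: 0 ✓.
At position 1 the labels are {ready, running}, so done ∨ ¬ready is false there. This is the first violation.

1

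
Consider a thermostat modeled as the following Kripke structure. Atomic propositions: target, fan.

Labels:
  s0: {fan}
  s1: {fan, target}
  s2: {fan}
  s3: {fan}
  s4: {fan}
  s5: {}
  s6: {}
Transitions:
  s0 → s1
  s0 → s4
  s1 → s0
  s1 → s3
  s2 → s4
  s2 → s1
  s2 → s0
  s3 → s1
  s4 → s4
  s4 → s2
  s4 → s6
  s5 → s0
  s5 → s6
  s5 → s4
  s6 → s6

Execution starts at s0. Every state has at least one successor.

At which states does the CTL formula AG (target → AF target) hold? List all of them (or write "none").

States satisfying target → AF target: {s0, s1, s2, s3, s4, s5, s6}.
States satisfying AG (target → AF target): {s0, s1, s2, s3, s4, s5, s6}.

{s0, s1, s2, s3, s4, s5, s6}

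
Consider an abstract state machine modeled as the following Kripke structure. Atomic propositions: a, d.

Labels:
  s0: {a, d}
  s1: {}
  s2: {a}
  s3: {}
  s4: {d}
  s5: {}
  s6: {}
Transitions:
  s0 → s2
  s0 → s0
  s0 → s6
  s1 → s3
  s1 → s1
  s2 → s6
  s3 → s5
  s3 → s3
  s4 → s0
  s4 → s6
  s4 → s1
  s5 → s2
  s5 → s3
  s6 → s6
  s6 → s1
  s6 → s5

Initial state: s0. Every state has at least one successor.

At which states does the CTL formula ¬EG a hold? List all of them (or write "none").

States satisfying a: {s0, s2}.
States satisfying EG a: {s0}.
States satisfying ¬EG a: {s1, s2, s3, s4, s5, s6}.

{s1, s2, s3, s4, s5, s6}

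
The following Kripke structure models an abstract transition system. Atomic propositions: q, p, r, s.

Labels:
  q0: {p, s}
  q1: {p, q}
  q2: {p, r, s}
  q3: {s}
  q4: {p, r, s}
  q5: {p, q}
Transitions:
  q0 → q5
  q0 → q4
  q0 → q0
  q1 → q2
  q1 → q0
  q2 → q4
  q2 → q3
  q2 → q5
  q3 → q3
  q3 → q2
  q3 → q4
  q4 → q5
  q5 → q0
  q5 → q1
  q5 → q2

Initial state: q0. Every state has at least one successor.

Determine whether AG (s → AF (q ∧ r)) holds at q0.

Does not hold

States satisfying s → AF (q ∧ r): {q1, q5}.
States satisfying AG (s → AF (q ∧ r)): ∅.
q0 is reachable from q0 and violates s → AF (q ∧ r), so AG fails at q0.
q0 ∉ Sat(AG (s → AF (q ∧ r))).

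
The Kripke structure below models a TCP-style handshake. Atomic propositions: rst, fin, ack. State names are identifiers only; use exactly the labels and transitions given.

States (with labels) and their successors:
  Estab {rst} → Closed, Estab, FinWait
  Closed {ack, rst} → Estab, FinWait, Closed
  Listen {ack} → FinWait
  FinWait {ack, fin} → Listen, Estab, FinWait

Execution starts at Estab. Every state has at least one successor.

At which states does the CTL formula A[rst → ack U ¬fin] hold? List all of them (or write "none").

States satisfying rst → ack: {Closed, Listen, FinWait}.
States satisfying ¬fin: {Estab, Closed, Listen}.
States satisfying A[rst → ack U ¬fin]: {Estab, Closed, Listen}.

{Estab, Closed, Listen}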